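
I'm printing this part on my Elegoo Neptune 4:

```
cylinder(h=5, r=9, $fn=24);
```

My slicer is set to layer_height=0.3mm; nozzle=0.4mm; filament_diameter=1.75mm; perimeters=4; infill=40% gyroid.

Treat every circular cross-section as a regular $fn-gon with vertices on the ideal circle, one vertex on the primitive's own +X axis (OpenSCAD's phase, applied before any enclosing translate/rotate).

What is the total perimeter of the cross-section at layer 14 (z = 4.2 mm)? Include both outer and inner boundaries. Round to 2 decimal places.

56.39 mm

At z = 4.2 mm: the cylinder: section is a regular 24-gon, circumradius r=9 (perimeter = 2·24·9.000·sin(180°/24) = 56.39 mm). Overall, the cross-section is a single solid region. Total boundary length (outer) = 56.39 mm.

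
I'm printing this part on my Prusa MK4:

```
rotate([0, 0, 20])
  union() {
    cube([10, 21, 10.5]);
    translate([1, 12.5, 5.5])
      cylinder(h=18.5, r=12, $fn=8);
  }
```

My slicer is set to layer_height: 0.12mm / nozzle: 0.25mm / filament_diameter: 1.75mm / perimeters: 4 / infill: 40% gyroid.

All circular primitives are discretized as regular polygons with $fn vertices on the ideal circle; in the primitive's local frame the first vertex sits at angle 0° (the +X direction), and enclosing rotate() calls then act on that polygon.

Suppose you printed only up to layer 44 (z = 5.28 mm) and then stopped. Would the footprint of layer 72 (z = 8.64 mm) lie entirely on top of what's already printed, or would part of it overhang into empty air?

part overhangs

Compare the two slices. At z = 5.28: the 10×21 cube contributes its full rectangle (area 210.00 mm²); the cylinder at (1, 12.5) does not reach this height (z outside [5.5, 24]); Combining (union): only the 10×21 cube is present, so the union is just that shape — area = 210.00 mm²; (whole slice rotated 20° about Z — lengths, areas and connectivity unchanged). At z = 8.64: the 10×21 cube contributes its full rectangle (area 210.00 mm²); the r=12 cylinder at (1, 12.5) gives a regular 8-gon of circumradius 12 (constant along its height) (area = (8/2)·12.000²·sin(360°/8) = 407.29 mm²); Taking the union: the regions partially overlap — summed areas 617.29 mm² minus the doubly-counted overlap 187.42 mm² gives 429.87 mm² — area = 429.87 mm²; (rotated 20° about Z; rotation is an isometry so areas/perimeters/island counts are preserved). Checking containment: at z = 8.64 the cross-section extends beyond the z = 5.28 cross-section by about 219.87 mm².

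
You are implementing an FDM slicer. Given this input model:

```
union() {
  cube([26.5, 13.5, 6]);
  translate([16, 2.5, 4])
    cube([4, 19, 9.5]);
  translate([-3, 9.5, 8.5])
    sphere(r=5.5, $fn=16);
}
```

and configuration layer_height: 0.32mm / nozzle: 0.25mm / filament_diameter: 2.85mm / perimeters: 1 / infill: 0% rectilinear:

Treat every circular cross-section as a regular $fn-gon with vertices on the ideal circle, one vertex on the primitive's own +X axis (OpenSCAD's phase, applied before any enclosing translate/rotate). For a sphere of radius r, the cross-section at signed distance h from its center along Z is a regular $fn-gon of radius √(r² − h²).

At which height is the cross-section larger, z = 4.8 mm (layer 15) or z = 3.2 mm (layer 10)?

layer 15 (z = 4.8 mm)

Layer 15 (z = 4.8): the cube (footprint 26.5×13.5) is included at this height (area 357.75 mm²); the cube at (16, 2.5) (footprint 4×19) is included at this height (area 76.00 mm²); the sphere at (-3, 9.5): section is a regular 16-gon, circumradius = √(r²−h²) = √(5.5²−3.7²) = 4.069 (area = (16/2)·4.069²·sin(360°/16) = 50.70 mm²); Combining (union): the regions partially overlap — summed areas 484.45 mm² minus the doubly-counted overlap 47.71 mm² gives 436.74 mm² — area = 436.74 mm². So its area = 436.74 mm². Layer 10 (z = 3.2): the cube is present — its section is the full 26.5×13.5 rectangle (area 357.75 mm²); the cube at (16, 2.5) is absent (z outside [4, 13.5]); the r=5.5 sphere at (-3, 9.5) contributes a regular 16-gon of circumradius √(5.5²−5.3²) = 1.470 (area = (16/2)·1.470²·sin(360°/16) = 6.61 mm²); Merging all regions: the 2 present regions are separate (no shared area or edge), so areas and boundary lengths simply add and each stays a separate island — area = 364.36 mm². So its area = 364.36 mm². Layer 15 is larger (436.74 vs 364.36 mm²).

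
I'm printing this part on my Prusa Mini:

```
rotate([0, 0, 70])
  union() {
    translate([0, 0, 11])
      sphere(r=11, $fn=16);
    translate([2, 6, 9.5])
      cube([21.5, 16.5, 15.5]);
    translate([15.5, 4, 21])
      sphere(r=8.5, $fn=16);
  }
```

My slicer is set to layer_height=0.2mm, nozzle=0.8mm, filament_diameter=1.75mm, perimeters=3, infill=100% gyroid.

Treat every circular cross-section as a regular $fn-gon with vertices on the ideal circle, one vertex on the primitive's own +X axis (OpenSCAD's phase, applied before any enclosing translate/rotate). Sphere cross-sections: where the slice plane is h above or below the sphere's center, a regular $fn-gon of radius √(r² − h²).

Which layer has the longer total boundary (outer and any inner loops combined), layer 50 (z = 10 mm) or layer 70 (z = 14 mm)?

Layer 50 (z = 10): the sphere: section is a regular 16-gon, circumradius = √(r²−h²) = √(11²−1²) = 10.954 (perimeter = 2·16·10.954·sin(180°/16) = 68.39 mm); the cube at (2, 6) (footprint 21.5×16.5) is included at this height (perimeter 76.00 mm); the sphere at (15.5, 4) is absent (|z−center|=11.000 > r=8.5); Merging all regions: the regions partially overlap (shared area 20.95 mm²), so the edge portions inside another operand are dropped and the merged outline is re-measured after clipping — boundary = 124.31 mm; (rotated 70° about Z; rotation is an isometry so areas/perimeters/island counts are preserved). So its perimeter = 124.31 mm. Layer 70 (z = 14): the r=11 sphere slices to a regular 16-gon of circumradius 10.583 (√(r²−h²) with h=3 from center) (perimeter = 2·16·10.583·sin(180°/16) = 66.07 mm); the cube at (2, 6) is present — its section is the full 21.5×16.5 rectangle (perimeter 76.00 mm); the sphere at (15.5, 4): section is a regular 16-gon, circumradius = √(r²−h²) = √(8.5²−7²) = 4.822 (perimeter = 2·16·4.822·sin(180°/16) = 30.10 mm); Taking the union: the regions partially overlap (shared area 35.04 mm²), so the edge portions inside another operand are dropped and the merged outline is re-measured after clipping — boundary = 133.89 mm; (rotated 70° about Z; rotation is an isometry so areas/perimeters/island counts are preserved). So its perimeter = 133.89 mm. Layer 70 is larger (133.89 vs 124.31 mm).

layer 70 (z = 14 mm)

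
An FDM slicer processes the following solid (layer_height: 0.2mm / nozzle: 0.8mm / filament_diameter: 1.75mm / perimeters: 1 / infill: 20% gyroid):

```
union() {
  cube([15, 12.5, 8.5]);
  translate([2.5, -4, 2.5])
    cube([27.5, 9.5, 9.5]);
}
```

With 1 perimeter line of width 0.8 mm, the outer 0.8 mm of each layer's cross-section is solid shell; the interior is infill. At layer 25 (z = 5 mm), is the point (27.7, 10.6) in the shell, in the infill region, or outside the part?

At z = 5 mm: the cube is present — its section is the full 15×12.5 rectangle; the cube at (2.5, -4) is present — its section is the full 27.5×9.5 rectangle; Taking the union: the regions partially overlap (shared area 68.75 mm²), so overlapping operands fuse into one piece — 1 connected region. Overall, the cross-section is a single solid region. The nearest boundary edge runs (15.00, 5.50)→(30.00, 5.50); distance from the point to it = 5.10 mm. The point is not inside any of the regions above, so it lies outside the cross-section (5.10 mm from the nearest boundary).

outside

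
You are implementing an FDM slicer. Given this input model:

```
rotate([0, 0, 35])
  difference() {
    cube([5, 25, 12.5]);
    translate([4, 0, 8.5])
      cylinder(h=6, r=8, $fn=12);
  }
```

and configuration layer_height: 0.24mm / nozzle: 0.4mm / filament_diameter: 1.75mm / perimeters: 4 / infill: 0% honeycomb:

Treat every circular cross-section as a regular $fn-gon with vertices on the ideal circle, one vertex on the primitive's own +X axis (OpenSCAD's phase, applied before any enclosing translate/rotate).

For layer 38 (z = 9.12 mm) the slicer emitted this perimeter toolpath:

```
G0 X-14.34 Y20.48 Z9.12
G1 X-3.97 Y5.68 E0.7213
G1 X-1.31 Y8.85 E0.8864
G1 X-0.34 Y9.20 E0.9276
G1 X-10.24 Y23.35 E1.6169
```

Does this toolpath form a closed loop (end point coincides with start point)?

no

Start point (G0): (-14.34, 20.48). End point (last G1): the path does not return to the start — open.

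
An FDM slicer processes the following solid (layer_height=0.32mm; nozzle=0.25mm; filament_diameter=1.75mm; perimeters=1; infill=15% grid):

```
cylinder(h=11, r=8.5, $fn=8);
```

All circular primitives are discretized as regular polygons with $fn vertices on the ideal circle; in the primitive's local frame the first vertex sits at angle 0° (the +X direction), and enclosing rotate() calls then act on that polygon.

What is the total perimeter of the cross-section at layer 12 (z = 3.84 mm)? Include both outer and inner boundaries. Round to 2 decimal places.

At z = 3.84 mm: the r=8.5 cylinder contributes a regular 8-gon of circumradius 8.5 (perimeter = 2·8·8.500·sin(180°/8) = 52.04 mm). Overall, the cross-section is a single solid region. Total boundary length (outer) = 52.04 mm.

52.04 mm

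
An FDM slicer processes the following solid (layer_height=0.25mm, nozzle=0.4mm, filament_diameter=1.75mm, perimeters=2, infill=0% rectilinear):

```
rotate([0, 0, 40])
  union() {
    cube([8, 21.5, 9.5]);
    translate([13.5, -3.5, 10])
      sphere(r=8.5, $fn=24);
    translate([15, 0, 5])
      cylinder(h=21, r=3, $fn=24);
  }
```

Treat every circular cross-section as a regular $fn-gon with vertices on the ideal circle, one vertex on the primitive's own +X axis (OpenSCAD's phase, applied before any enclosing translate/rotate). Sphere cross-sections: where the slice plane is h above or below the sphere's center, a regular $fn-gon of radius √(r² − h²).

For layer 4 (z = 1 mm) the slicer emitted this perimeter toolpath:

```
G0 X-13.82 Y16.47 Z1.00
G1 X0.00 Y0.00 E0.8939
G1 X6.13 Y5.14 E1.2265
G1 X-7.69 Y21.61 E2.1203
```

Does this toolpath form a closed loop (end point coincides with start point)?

Start point (G0): (-13.82, 16.47). End point (last G1): the path does not return to the start — open.

no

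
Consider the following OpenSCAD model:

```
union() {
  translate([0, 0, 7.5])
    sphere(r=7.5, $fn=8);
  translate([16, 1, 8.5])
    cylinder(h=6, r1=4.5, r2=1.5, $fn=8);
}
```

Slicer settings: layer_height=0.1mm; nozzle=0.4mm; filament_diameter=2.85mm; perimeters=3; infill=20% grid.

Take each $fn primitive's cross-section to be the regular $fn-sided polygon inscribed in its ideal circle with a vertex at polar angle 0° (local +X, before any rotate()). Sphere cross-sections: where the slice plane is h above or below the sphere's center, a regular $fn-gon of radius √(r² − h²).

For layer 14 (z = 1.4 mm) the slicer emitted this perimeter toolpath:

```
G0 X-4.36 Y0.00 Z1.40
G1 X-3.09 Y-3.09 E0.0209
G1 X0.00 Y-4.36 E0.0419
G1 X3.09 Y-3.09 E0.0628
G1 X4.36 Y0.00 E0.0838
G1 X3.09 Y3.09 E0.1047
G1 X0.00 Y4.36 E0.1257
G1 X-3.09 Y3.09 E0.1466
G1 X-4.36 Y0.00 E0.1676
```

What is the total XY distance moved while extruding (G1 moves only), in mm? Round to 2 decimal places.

Sum the Euclidean lengths of each G1 segment: total = 26.73 mm.

26.73 mm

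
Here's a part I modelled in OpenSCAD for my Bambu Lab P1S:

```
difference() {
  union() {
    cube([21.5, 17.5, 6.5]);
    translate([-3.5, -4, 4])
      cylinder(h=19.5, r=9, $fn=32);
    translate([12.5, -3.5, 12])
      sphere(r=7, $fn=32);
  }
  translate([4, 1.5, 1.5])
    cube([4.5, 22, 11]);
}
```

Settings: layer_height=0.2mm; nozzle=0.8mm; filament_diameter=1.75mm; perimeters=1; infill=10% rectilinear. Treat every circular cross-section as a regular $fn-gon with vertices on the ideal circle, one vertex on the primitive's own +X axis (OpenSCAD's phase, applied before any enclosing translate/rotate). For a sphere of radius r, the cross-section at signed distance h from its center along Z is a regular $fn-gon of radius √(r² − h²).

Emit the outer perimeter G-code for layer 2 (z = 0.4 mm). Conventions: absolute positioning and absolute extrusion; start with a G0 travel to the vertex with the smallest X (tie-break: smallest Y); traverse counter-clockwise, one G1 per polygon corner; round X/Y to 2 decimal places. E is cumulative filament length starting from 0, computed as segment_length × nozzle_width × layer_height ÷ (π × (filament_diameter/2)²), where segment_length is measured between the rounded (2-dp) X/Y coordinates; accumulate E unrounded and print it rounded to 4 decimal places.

G0 X0.00 Y0.00 Z0.40
G1 X21.50 Y0.00 E1.4302
G1 X21.50 Y17.50 E2.5943
G1 X0.00 Y17.50 E4.0245
G1 X0.00 Y0.00 E5.1886

At z = 0.4 mm: the cube is present — its section is the full 21.5×17.5 rectangle; the cylinder at (-3.5, -4) does not reach this height (z outside [4, 23.5]); the sphere at (12.5, -3.5) does not reach this height (|z−center|=11.600 > r=7); Taking the union: only the 21.5×17.5 cube is present, so the union is just that shape — 1 connected region; the cube at (4, 1.5) is absent (z outside [1.5, 12.5]); Taking the first minus the rest: none of the subtracted shapes is present at this height, so the result so far is unchanged — 1 connected region. The outline is a single polygon with 4 vertices. Extrusion per mm of travel: 0.8 × 0.2 / (π × 0.875²) = 0.066520. Accumulating E over each segment gives final E = 5.1886.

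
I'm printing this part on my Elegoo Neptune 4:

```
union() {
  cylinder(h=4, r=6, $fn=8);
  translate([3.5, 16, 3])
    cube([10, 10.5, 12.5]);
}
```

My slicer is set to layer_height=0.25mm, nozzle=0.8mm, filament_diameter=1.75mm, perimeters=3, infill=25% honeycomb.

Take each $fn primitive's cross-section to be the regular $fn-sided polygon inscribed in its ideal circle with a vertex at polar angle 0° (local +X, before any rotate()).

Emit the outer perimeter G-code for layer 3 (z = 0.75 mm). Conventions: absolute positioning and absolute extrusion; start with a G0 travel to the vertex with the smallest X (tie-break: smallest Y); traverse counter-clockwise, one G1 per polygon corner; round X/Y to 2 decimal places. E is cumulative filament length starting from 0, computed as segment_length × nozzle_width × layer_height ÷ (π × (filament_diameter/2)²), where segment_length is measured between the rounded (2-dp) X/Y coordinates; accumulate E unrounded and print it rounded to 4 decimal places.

G0 X-6.00 Y0.00 Z0.75
G1 X-4.24 Y-4.24 E0.3817
G1 X0.00 Y-6.00 E0.7634
G1 X4.24 Y-4.24 E1.1452
G1 X6.00 Y0.00 E1.5269
G1 X4.24 Y4.24 E1.9086
G1 X0.00 Y6.00 E2.2903
G1 X-4.24 Y4.24 E2.6721
G1 X-6.00 Y0.00 E3.0538

At z = 0.75 mm: the r=6 cylinder contributes a regular 8-gon of circumradius 6; the cube at (3.5, 16) is absent (z outside [3, 15.5]); Combining (union): only the r=6 cylinder is present, so the union is just that shape — 1 connected region. The outline is a single polygon with 8 vertices. Extrusion per mm of travel: 0.8 × 0.25 / (π × 0.875²) = 0.083150. Accumulating E over each segment gives final E = 3.0538.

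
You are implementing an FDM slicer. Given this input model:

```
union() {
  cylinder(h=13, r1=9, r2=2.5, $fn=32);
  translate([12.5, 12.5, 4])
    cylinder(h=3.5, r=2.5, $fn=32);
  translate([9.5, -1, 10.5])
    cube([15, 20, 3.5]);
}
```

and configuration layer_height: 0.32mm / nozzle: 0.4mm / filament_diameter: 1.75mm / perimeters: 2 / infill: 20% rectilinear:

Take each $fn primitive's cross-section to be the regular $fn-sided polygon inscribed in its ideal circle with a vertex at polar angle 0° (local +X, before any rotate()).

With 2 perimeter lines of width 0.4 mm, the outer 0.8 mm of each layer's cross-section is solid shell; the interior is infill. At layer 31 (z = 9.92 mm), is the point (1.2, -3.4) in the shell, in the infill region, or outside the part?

At z = 9.92 mm: the cone: at t=0.763 of its height the radius interpolates to r₁+(r₂−r₁)t = 4.040, giving a regular 32-gon of that circumradius; the cylinder at (12.5, 12.5) is not intersected at this z (z outside [4, 7.5]); the cube at (9.5, -1) does not reach this height (z outside [10.5, 14]); Taking the union: only the cone is present, so the union is just that shape — 1 connected region. Overall, the cross-section is a single solid region. The nearest boundary edge runs (0.79, -3.96)→(1.55, -3.73); distance from the point to it = 0.42 mm. The point is inside the cross-section, 0.42 mm from the nearest boundary — within the 0.8 mm shell band (2 × 0.4).

shell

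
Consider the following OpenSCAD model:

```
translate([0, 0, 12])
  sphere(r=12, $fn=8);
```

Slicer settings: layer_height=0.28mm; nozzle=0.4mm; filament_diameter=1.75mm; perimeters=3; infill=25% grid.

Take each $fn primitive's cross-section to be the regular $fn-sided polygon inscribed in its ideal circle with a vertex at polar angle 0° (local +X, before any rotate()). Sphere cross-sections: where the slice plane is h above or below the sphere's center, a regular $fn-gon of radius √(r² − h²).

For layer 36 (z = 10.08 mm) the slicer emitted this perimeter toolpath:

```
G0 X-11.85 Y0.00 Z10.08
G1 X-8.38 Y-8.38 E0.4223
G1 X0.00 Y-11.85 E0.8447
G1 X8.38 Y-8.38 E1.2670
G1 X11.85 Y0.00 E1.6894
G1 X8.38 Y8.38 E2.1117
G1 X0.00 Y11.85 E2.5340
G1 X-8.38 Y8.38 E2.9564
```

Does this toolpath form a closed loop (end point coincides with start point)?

Start point (G0): (-11.85, 0.00). End point (last G1): the path does not return to the start — open.

no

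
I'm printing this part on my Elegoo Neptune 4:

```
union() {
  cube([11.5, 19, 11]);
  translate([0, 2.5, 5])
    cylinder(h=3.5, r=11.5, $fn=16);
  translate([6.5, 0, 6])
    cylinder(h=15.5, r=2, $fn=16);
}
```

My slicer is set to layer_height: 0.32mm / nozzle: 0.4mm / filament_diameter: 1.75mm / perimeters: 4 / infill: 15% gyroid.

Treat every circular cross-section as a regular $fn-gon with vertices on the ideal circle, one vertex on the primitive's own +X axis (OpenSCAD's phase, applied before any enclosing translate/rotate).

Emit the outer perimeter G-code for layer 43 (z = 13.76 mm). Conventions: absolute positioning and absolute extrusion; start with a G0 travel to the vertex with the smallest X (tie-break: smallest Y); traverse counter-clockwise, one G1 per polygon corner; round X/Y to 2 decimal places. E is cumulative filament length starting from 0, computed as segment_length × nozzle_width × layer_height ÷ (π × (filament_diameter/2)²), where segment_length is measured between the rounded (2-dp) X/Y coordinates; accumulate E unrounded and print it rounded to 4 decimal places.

G0 X4.50 Y0.00 Z13.76
G1 X4.65 Y-0.77 E0.0417
G1 X5.09 Y-1.41 E0.0831
G1 X5.73 Y-1.85 E0.1244
G1 X6.50 Y-2.00 E0.1662
G1 X7.27 Y-1.85 E0.2079
G1 X7.91 Y-1.41 E0.2492
G1 X8.35 Y-0.77 E0.2906
G1 X8.50 Y0.00 E0.3323
G1 X8.35 Y0.77 E0.3741
G1 X7.91 Y1.41 E0.4154
G1 X7.27 Y1.85 E0.4567
G1 X6.50 Y2.00 E0.4985
G1 X5.73 Y1.85 E0.5402
G1 X5.09 Y1.41 E0.5815
G1 X4.65 Y0.77 E0.6229
G1 X4.50 Y0.00 E0.6646

At z = 13.76 mm: the cube does not reach this height (z outside [0, 11]); the cylinder at (0, 2.5) is absent (z outside [5, 8.5]); the cylinder at (6.5, 0): section is a regular 16-gon, circumradius r=2; Combining (union): only the r=2 cylinder at (6.5, 0) is present, so the union is just that shape — 1 connected region. The outline is a single polygon with 16 vertices. Extrusion per mm of travel: 0.4 × 0.32 / (π × 0.875²) = 0.053216. Accumulating E over each segment gives final E = 0.6646.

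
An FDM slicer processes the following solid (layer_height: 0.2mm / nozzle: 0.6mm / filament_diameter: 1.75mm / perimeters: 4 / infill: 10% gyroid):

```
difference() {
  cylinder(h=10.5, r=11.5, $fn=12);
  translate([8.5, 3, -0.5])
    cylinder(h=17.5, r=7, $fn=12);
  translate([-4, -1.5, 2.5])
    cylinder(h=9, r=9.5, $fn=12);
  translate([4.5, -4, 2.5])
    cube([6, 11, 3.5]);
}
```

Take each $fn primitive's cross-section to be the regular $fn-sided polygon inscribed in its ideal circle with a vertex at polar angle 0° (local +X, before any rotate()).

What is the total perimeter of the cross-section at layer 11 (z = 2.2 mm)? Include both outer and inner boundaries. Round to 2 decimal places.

At z = 2.2 mm: the r=11.5 cylinder gives a regular 12-gon of circumradius 11.5 (constant along its height) (perimeter = 2·12·11.500·sin(180°/12) = 71.43 mm); the cylinder at (8.5, 3): section is a regular 12-gon, circumradius r=7 (perimeter = 2·12·7.000·sin(180°/12) = 43.48 mm); the cylinder at (-4, -1.5) does not reach this height (z outside [2.5, 11.5]); the cube at (4.5, -4) is absent (z outside [2.5, 6]); After the difference (first − rest): starting from the r=11.5 cylinder, the r=7 cylinder at (8.5, 3) partially overlaps it — only the 93.63 mm² overlap (of its 147.00 mm²) is removed, clipping the outline — boundary = 78.35 mm. Overall, the cross-section is a single solid region. Total boundary length (outer) = 78.35 mm.

78.35 mm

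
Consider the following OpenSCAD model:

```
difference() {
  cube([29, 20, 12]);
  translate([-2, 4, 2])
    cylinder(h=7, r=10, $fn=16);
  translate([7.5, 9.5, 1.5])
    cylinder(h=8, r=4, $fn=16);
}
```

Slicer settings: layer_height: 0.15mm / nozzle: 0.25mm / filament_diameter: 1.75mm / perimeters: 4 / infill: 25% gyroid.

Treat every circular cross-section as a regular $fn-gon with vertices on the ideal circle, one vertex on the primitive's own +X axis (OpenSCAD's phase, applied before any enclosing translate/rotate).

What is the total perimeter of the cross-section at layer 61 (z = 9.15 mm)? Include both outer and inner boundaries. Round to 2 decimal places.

At z = 9.15 mm: the cube (footprint 29×20) is included at this height (perimeter 98.00 mm); the cylinder at (-2, 4) is not intersected at this z (z outside [2, 9]); the r=4 cylinder at (7.5, 9.5) contributes a regular 16-gon of circumradius 4 (perimeter = 2·16·4.000·sin(180°/16) = 24.97 mm); Subtracting the remaining from the first: starting from the 29×20 cube, the r=4 cylinder at (7.5, 9.5) lies wholly inside it (removes its full 48.98 mm² and its 24.97 mm outline becomes a hole wall) — boundary (outer + 1 inner loop) = 122.97 mm. Overall, the cross-section is one region with 1 hole. Total boundary length (outer + inner) = 122.97 mm.

122.97 mm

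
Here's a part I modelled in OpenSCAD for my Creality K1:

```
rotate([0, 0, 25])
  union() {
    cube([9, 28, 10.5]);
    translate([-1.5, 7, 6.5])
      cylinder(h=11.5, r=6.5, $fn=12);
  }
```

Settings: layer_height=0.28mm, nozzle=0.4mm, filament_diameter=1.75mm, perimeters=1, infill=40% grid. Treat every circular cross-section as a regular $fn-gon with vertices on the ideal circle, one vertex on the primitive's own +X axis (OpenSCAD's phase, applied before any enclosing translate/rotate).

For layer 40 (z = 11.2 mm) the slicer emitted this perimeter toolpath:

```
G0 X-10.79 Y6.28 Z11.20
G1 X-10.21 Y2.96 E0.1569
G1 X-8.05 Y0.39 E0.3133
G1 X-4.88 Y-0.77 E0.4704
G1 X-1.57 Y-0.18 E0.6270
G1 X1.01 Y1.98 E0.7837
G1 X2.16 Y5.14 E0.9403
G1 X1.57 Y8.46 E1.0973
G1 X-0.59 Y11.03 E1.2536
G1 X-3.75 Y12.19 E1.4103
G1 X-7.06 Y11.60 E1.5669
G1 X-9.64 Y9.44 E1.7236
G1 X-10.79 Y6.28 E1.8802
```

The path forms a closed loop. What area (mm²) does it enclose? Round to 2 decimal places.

Apply the shoelace formula to the sequence of (X, Y) vertices; enclosed area = 126.76 mm².

126.76 mm²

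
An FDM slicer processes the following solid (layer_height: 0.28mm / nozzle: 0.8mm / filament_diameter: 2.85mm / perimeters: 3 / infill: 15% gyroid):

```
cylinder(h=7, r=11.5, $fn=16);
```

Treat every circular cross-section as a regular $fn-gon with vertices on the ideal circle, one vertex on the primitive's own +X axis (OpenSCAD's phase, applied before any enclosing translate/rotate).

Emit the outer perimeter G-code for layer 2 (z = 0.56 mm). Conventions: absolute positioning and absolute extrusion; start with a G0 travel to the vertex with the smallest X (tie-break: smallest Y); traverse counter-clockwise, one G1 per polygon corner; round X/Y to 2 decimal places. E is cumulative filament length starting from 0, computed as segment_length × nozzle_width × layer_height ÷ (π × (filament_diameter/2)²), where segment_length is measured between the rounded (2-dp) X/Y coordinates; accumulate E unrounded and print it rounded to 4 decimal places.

G0 X-11.50 Y0.00 Z0.56
G1 X-10.62 Y-4.40 E0.1576
G1 X-8.13 Y-8.13 E0.3150
G1 X-4.40 Y-10.62 E0.4725
G1 X0.00 Y-11.50 E0.6301
G1 X4.40 Y-10.62 E0.7876
G1 X8.13 Y-8.13 E0.9451
G1 X10.62 Y-4.40 E1.1026
G1 X11.50 Y0.00 E1.2601
G1 X10.62 Y4.40 E1.4177
G1 X8.13 Y8.13 E1.5752
G1 X4.40 Y10.62 E1.7326
G1 X0.00 Y11.50 E1.8902
G1 X-4.40 Y10.62 E2.0477
G1 X-8.13 Y8.13 E2.2052
G1 X-10.62 Y4.40 E2.3627
G1 X-11.50 Y0.00 E2.5202

At z = 0.56 mm: the cylinder: section is a regular 16-gon, circumradius r=11.5. The outline is a single polygon with 16 vertices. Extrusion per mm of travel: 0.8 × 0.28 / (π × 1.425²) = 0.035113. Accumulating E over each segment gives final E = 2.5202.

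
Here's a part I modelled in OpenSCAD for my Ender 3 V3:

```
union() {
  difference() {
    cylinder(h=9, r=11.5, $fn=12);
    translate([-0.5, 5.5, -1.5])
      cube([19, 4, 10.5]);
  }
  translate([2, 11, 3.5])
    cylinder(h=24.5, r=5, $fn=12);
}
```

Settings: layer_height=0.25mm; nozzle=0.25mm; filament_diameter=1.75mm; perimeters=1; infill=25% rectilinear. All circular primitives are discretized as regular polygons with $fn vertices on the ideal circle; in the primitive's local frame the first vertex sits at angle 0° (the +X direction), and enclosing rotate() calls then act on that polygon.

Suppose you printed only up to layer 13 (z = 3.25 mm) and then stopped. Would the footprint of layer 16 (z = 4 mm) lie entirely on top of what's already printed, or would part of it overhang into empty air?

part overhangs

Compare the two slices. At z = 3.25: the r=11.5 cylinder contributes a regular 12-gon of circumradius 11.5 (area = (12/2)·11.500²·sin(360°/12) = 396.75 mm²); the 19×4 cube at (-0.5, 5.5) contributes its full rectangle (area 76.00 mm²); Taking the first minus the rest: starting from the r=11.5 cylinder (396.75 mm²), the 19×4 cube at (-0.5, 5.5) partially overlaps it — only the 34.81 mm² overlap (of its 76.00 mm²) is removed, clipping the outline — area = 361.94 mm²; the cylinder at (2, 11) does not reach this height (z outside [3.5, 28]); Merging all regions: only the result so far is present, so the union is just that shape — area = 361.94 mm². At z = 4: the r=11.5 cylinder contributes a regular 12-gon of circumradius 11.5 (area = (12/2)·11.500²·sin(360°/12) = 396.75 mm²); the cube at (-0.5, 5.5) is present — its section is the full 19×4 rectangle (area 76.00 mm²); Taking the first minus the rest: starting from the r=11.5 cylinder (396.75 mm²), the 19×4 cube at (-0.5, 5.5) partially overlaps it — only the 34.81 mm² overlap (of its 76.00 mm²) is removed, clipping the outline — area = 361.94 mm²; the r=5 cylinder at (2, 11) gives a regular 12-gon of circumradius 5 (constant along its height) (area = (12/2)·5.000²·sin(360°/12) = 75.00 mm²); Combining (union): the regions partially overlap — summed areas 436.94 mm² minus the doubly-counted overlap 15.32 mm² gives 421.62 mm² — area = 421.62 mm². Checking containment: at z = 4 the cross-section extends beyond the z = 3.25 cross-section by about 59.68 mm².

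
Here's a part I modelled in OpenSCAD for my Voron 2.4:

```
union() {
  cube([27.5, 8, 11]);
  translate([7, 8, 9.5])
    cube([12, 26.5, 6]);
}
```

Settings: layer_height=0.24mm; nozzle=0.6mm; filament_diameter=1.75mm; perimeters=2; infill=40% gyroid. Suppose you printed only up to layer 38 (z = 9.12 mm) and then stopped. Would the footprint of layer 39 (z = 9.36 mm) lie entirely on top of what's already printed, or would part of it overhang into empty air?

entirely on top

Compare the two slices. At z = 9.12: the 27.5×8 cube contributes its full rectangle (area 220.00 mm²); the cube at (7, 8) is absent (z outside [9.5, 15.5]); Taking the union: only the 27.5×8 cube is present, so the union is just that shape — area = 220.00 mm². At z = 9.36: the cube (footprint 27.5×8) is included at this height (area 220.00 mm²); the cube at (7, 8) does not reach this height (z outside [9.5, 15.5]); Merging all regions: only the 27.5×8 cube is present, so the union is just that shape — area = 220.00 mm². Checking containment: the cross-section at z = 9.36 is a subset of the cross-section at z = 9.12.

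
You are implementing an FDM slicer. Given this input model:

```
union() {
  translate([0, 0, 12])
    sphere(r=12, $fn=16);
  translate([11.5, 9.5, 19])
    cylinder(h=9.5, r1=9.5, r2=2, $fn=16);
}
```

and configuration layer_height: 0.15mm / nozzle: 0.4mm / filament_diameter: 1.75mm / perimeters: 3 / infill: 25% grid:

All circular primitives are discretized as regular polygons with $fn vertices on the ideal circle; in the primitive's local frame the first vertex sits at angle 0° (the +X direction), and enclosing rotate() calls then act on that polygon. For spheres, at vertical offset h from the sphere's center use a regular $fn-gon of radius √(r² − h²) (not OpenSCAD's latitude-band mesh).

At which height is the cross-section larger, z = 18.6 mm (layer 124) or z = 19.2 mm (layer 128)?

Layer 124 (z = 18.6): the r=12 sphere contributes a regular 16-gon of circumradius √(12²−6.6²) = 10.022 (area = (16/2)·10.022²·sin(360°/16) = 307.49 mm²); the cone at (11.5, 9.5) does not reach this height (z outside [19, 28.5]); Taking the union: only the r=12 sphere is present, so the union is just that shape — area = 307.49 mm². So its area = 307.49 mm². Layer 128 (z = 19.2): the sphere: section is a regular 16-gon, circumradius = √(r²−h²) = √(12²−7.2²) = 9.600 (area = (16/2)·9.600²·sin(360°/16) = 282.14 mm²); the cone at (11.5, 9.5) contributes a regular 16-gon of circumradius 9.342 (interpolated between r1=9.5 and r2=2 at t=0.021) (area = (16/2)·9.342²·sin(360°/16) = 267.19 mm²); Combining (union): the regions partially overlap — summed areas 549.33 mm² minus the doubly-counted overlap 29.03 mm² gives 520.30 mm² — area = 520.30 mm². So its area = 520.30 mm². Layer 128 is larger (520.30 vs 307.49 mm²).

layer 128 (z = 19.2 mm)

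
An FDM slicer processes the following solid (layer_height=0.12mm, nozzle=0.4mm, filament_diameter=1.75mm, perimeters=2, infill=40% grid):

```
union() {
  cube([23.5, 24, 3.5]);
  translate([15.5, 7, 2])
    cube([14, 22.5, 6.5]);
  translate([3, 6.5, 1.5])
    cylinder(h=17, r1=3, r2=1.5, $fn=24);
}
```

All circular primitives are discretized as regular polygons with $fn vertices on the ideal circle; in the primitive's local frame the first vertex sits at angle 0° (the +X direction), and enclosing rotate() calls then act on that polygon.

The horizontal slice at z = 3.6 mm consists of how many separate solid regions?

2

At z = 3.6 mm: the cube is absent (z outside [0, 3.5]); the 14×22.5 cube at (15.5, 7) contributes its full rectangle; the cone at (3, 6.5) contributes a regular 24-gon of circumradius 2.815 (interpolated between r1=3 and r2=1.5 at t=0.124); Combining (union): the 2 present regions are separate (no shared area or edge), so areas and boundary lengths simply add and each stays a separate island — 2 connected regions. The result has 2 disconnected regions.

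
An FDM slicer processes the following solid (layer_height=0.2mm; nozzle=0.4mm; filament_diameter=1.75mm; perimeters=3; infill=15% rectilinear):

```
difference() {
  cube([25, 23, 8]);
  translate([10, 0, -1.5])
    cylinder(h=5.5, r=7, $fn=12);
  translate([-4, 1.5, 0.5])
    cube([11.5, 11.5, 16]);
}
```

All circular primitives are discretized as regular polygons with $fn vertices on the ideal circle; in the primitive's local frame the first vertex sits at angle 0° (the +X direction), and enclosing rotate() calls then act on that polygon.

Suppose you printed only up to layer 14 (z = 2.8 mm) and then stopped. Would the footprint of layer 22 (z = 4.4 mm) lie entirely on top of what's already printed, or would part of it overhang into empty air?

Compare the two slices. At z = 2.8: the 25×23 cube contributes its full rectangle (area 575.00 mm²); the r=7 cylinder at (10, 0) contributes a regular 12-gon of circumradius 7 (area = (12/2)·7.000²·sin(360°/12) = 147.00 mm²); the cube at (-4, 1.5) is present — its section is the full 11.5×11.5 rectangle (area 132.25 mm²); Subtracting the remaining from the first: starting from the 25×23 cube (575.00 mm²), the r=7 cylinder at (10, 0) partially overlaps it — only the 73.50 mm² overlap (of its 147.00 mm²) is removed, clipping the outline; the 11.5×11.5 cube at (-4, 1.5) partially overlaps it — only the 72.61 mm² overlap (of its 132.25 mm²) is removed, clipping the outline — area = 428.89 mm². At z = 4.4: the cube is present — its section is the full 25×23 rectangle (area 575.00 mm²); the cylinder at (10, 0) does not reach this height (z outside [-1.5, 4]); the cube at (-4, 1.5) is present — its section is the full 11.5×11.5 rectangle (area 132.25 mm²); Taking the first minus the rest: starting from the 25×23 cube (575.00 mm²), the 11.5×11.5 cube at (-4, 1.5) partially overlaps it — only the 86.25 mm² overlap (of its 132.25 mm²) is removed, clipping the outline — area = 488.75 mm². Checking containment: at z = 4.4 the cross-section extends beyond the z = 2.8 cross-section by about 59.86 mm².

part overhangs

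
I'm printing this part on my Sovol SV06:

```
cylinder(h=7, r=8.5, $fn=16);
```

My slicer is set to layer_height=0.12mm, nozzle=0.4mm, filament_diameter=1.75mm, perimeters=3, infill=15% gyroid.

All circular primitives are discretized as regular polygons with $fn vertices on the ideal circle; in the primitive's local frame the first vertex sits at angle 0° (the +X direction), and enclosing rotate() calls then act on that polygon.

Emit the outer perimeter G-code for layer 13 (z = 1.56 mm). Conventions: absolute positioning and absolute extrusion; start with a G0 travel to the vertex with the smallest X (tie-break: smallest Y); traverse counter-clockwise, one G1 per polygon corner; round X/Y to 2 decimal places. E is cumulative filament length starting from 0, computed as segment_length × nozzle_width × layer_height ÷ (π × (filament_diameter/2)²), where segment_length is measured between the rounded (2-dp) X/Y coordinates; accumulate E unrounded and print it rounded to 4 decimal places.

G0 X-8.50 Y0.00 Z1.56
G1 X-7.85 Y-3.25 E0.0661
G1 X-6.01 Y-6.01 E0.1323
G1 X-3.25 Y-7.85 E0.1985
G1 X0.00 Y-8.50 E0.2647
G1 X3.25 Y-7.85 E0.3308
G1 X6.01 Y-6.01 E0.3970
G1 X7.85 Y-3.25 E0.4632
G1 X8.50 Y0.00 E0.5294
G1 X7.85 Y3.25 E0.5955
G1 X6.01 Y6.01 E0.6617
G1 X3.25 Y7.85 E0.7279
G1 X0.00 Y8.50 E0.7940
G1 X-3.25 Y7.85 E0.8602
G1 X-6.01 Y6.01 E0.9264
G1 X-7.85 Y3.25 E0.9926
G1 X-8.50 Y0.00 E1.0587

At z = 1.56 mm: the r=8.5 cylinder contributes a regular 16-gon of circumradius 8.5. The outline is a single polygon with 16 vertices. Extrusion per mm of travel: 0.4 × 0.12 / (π × 0.875²) = 0.019956. Accumulating E over each segment gives final E = 1.0587.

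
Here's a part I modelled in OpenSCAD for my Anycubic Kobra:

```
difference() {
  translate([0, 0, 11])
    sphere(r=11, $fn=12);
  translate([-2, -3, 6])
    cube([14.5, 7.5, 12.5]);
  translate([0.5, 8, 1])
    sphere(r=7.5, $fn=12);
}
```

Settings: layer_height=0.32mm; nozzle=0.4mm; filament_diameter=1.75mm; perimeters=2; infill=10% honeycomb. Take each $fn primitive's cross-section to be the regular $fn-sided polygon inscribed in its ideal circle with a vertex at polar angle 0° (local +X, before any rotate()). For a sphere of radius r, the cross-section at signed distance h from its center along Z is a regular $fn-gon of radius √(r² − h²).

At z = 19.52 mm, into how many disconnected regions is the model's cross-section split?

At z = 19.52 mm: the r=11 sphere slices to a regular 12-gon of circumradius 6.958 (√(r²−h²) with h=8.52 from center); the cube at (-2, -3) is absent (z outside [6, 18.5]); the sphere at (0.5, 8) does not reach this height (|z−center|=18.520 > r=7.5); Taking the first minus the rest: none of the subtracted shapes is present at this height, so the r=11 sphere is unchanged — 1 connected region. The result has 1 disconnected region.

1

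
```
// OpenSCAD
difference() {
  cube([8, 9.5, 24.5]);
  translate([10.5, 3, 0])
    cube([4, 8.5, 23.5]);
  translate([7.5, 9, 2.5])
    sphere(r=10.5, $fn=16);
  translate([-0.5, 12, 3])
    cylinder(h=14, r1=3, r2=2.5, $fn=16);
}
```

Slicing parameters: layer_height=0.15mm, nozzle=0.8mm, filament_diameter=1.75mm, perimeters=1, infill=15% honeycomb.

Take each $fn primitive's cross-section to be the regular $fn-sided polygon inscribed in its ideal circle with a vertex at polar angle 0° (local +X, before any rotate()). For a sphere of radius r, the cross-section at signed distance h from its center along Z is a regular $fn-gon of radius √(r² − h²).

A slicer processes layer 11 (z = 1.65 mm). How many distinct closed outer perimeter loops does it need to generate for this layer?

1

At z = 1.65 mm: the cube is present — its section is the full 8×9.5 rectangle; the cube at (10.5, 3) is present — its section is the full 4×8.5 rectangle; the r=10.5 sphere at (7.5, 9) contributes a regular 16-gon of circumradius √(10.5²−0.85²) = 10.466; the cone at (-0.5, 12) is absent (z outside [3, 17]); Subtracting the remaining from the first: starting from the 8×9.5 cube, the 4×8.5 cube at (10.5, 3) misses the remaining region (no effect); the r=10.5 sphere at (7.5, 9) partially overlaps it — only the 73.92 mm² overlap (of its 335.31 mm²) is removed, clipping the outline — 1 connected region. The result has 1 disconnected region.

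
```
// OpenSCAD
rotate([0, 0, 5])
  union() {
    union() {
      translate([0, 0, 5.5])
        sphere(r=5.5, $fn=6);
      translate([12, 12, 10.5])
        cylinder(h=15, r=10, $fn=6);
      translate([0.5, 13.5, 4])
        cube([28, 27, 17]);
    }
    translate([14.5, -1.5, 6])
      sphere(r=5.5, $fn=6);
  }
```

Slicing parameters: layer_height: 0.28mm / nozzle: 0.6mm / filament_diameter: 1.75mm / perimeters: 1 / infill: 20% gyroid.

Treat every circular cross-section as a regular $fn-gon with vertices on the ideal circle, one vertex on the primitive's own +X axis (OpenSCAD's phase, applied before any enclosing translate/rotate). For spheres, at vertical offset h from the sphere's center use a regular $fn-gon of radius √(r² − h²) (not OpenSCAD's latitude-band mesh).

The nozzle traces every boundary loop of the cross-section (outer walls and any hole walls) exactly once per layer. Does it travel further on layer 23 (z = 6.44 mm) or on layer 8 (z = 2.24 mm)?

layer 23 (z = 6.44 mm)

Layer 23 (z = 6.44): the r=5.5 sphere contributes a regular 6-gon of circumradius √(5.5²−0.94²) = 5.419 (perimeter = 2·6·5.419·sin(180°/6) = 32.51 mm); the cylinder at (12, 12) is not intersected at this z (z outside [10.5, 25.5]); the 28×27 cube at (0.5, 13.5) contributes its full rectangle (perimeter 110.00 mm); Merging all regions: the 2 present regions are separate (no shared area or edge), so areas and boundary lengths simply add and each stays a separate island — boundary = 142.51 mm; the r=5.5 sphere at (14.5, -1.5) contributes a regular 6-gon of circumradius √(5.5²−0.44²) = 5.482 (perimeter = 2·6·5.482·sin(180°/6) = 32.89 mm); Taking the union: the 2 present regions are separate (no shared area or edge), so areas and boundary lengths simply add and each stays a separate island — boundary = 175.41 mm; (rotated 5° about Z; rotation is an isometry so areas/perimeters/island counts are preserved). So its perimeter = 175.41 mm. Layer 8 (z = 2.24): the r=5.5 sphere contributes a regular 6-gon of circumradius √(5.5²−3.26²) = 4.430 (perimeter = 2·6·4.430·sin(180°/6) = 26.58 mm); the cylinder at (12, 12) is absent (z outside [10.5, 25.5]); the cube at (0.5, 13.5) is absent (z outside [4, 21]); Combining (union): only the r=5.5 sphere is present, so the union is just that shape — boundary = 26.58 mm; the r=5.5 sphere at (14.5, -1.5) slices to a regular 6-gon of circumradius 4.014 (√(r²−h²) with h=3.76 from center) (perimeter = 2·6·4.014·sin(180°/6) = 24.08 mm); Merging all regions: the 2 present regions are separate (no shared area or edge), so areas and boundary lengths simply add and each stays a separate island — boundary = 50.66 mm; (rotated 5° about Z; rotation is an isometry so areas/perimeters/island counts are preserved). So its perimeter = 50.66 mm. Layer 23 is larger (175.41 vs 50.66 mm).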